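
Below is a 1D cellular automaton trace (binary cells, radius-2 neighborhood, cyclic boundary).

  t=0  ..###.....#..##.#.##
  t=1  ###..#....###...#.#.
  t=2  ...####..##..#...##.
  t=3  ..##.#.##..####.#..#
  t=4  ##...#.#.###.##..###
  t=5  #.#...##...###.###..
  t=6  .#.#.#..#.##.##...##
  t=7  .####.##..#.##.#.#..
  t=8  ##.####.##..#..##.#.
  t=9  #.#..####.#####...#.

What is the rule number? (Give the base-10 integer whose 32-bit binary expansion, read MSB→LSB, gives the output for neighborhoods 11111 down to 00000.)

  #####|.  b31=0 t=4,i=19
  ####.|#  b30=1 t=2,i=5
  ###.#|#  b29=1 t=3,i=14
  ###..|.  b28=0 t=0,i=4
  ##.##|#  b27=1 t=4,i=12
  ##.#.|.  b26=0 t=0,i=15
  ##..#|#  b25=1 t=0,i=0
  ##...|#  b24=1 t=0,i=5
  #.###|.  b23=0 t=1,i=0
  #.##.|#  b22=1 t=0,i=18
  #.#.#|#  b21=1 t=0,i=16
  #.#..|.  b20=0 t=3,i=16
  #..##|#  b19=1 t=0,i=1
  #..#.|#  b18=1 t=1,i=4
  #...#|.  b17=0 t=1,i=14
  #....|.  b16=0 t=0,i=6
  .####|.  b15=0 t=2,i=4
  .###.|.  b14=0 t=0,i=3
  .##.#|.  b13=0 t=0,i=14
  .##..|.  b12=0 t=0,i=19
  .#.##|.  b11=0 t=0,i=17
  .#.#.|#  b10=1 t=1,i=17
  .#..#|#  b9=1 t=0,i=11
  .#...|#  b8=1 t=1,i=6
  ..###|#  b7=1 t=0,i=2
  ..##.|.  b6=0 t=0,i=13
  ..#.#|.  b5=0 t=1,i=16
  ..#..|#  b4=1 t=0,i=10
  ...##|#  b3=1 t=1,i=9
  ...#.|.  b2=0 t=0,i=9
  ....#|.  b1=0 t=0,i=8
  .....|.  b0=0 t=0,i=7
  bits 01101011011011000000011110011000 = 1802241944

1802241944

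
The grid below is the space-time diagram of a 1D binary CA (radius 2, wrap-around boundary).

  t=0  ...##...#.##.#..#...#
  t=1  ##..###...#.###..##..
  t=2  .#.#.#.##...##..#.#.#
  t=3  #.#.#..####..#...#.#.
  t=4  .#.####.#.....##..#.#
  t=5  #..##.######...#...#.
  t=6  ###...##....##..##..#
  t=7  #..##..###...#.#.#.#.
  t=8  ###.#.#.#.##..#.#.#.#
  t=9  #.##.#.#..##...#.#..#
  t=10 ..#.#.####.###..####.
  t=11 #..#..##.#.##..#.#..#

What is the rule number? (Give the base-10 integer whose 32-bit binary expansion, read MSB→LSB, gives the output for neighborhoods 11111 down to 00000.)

  ##### -> .   bit 31 = 0  t=5,i=8
  ####. -> .   bit 30 = 0  t=3,i=9
  ###.# -> #   bit 29 = 1  t=4,i=6
  ###.. -> .   bit 28 = 0  t=1,i=6
  ##.## -> .   bit 27 = 0  t=5,i=5
  ##.#. -> #   bit 26 = 1  t=0,i=12
  ##..# -> .   bit 25 = 0  t=1,i=2
  ##... -> #   bit 24 = 1  t=0,i=5
  #.### -> #   bit 23 = 1  t=1,i=12
  #.##. -> #   bit 22 = 1  t=0,i=10
  #.#.# -> .   bit 21 = 0  t=2,i=1
  #.#.. -> #   bit 20 = 1  t=0,i=13
  #..## -> #   bit 19 = 1  t=1,i=3
  #..#. -> .   bit 18 = 0  t=0,i=15
  #...# -> #   bit 17 = 1  t=0,i=1
  #.... -> #   bit 16 = 1  t=4,i=10
  .#### -> #   bit 15 = 1  t=3,i=8
  .###. -> #   bit 14 = 1  t=1,i=5
  .##.# -> .   bit 13 = 0  t=0,i=11
  .##.. -> #   bit 12 = 1  t=0,i=4
  .#.## -> .   bit 11 = 0  t=0,i=9
  .#.#. -> #   bit 10 = 1  t=2,i=0
  .#..# -> #   bit 9 = 1  t=0,i=14
  .#... -> #   bit 8 = 1  t=0,i=0
  ..### -> .   bit 7 = 0  t=1,i=4
  ..##. -> .   bit 6 = 0  t=0,i=3
  ..#.# -> .   bit 5 = 0  t=0,i=8
  ..#.. -> .   bit 4 = 0  t=0,i=16
  ...## -> .   bit 3 = 0  t=0,i=2
  ...#. -> .   bit 2 = 0  t=0,i=7
  ....# -> .   bit 1 = 0  t=4,i=12
  ..... -> #   bit 0 = 1  t=4,i=11
  bits 00100101110110111101011100000001 = 635164417

635164417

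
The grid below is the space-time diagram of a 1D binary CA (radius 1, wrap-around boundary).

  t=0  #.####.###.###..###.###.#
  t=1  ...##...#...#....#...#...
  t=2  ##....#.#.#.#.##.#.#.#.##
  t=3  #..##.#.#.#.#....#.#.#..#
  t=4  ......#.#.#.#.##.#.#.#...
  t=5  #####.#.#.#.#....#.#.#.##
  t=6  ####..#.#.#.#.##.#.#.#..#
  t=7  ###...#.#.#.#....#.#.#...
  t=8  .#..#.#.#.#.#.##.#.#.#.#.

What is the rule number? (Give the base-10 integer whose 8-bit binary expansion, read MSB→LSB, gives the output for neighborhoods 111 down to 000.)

  ### -> #   bit 7 = 1  t=0,i=3
  ##. -> .   bit 6 = 0  t=0,i=0
  #.# -> .   bit 5 = 0  t=0,i=1
  #.. -> .   bit 4 = 0  t=0,i=14
  .## -> .   bit 3 = 0  t=0,i=2
  .#. -> #   bit 2 = 1  t=1,i=8
  ..# -> .   bit 1 = 0  t=0,i=15
  ... -> #   bit 0 = 1  t=1,i=0
  bits 10000101 = 133

133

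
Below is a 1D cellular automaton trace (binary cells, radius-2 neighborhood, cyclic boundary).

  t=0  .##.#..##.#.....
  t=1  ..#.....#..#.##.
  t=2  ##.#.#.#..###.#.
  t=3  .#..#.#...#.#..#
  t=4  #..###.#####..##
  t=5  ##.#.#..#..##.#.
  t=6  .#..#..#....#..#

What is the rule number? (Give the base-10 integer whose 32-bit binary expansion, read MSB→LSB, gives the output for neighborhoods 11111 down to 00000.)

  #####|.  b31=0 t=4,i=9
  ####.|.  b30=0 t=4,i=10
  ###.#|#  b29=1 t=2,i=12
  ###..|#  b28=1 t=4,i=0
  ##.##|.  b27=0 t=4,i=6
  ##.#.|.  b26=0 t=0,i=3
  ##..#|#  b25=1 t=4,i=1
  ##...|.  b24=0 t=1,i=15
  #.###|.  b23=0 t=4,i=7
  #.##.|.  b22=0 t=1,i=13
  #.#.#|.  b21=0 t=2,i=3
  #.#..|.  b20=0 t=0,i=4
  #..##|.  b19=0 t=0,i=6
  #..#.|#  b18=1 t=1,i=10
  #...#|#  b17=1 t=1,i=0
  #....|.  b16=0 t=0,i=12
  .####|#  b15=1 t=4,i=8
  .###.|.  b14=0 t=2,i=11
  .##.#|#  b13=1 t=0,i=2
  .##..|#  b12=1 t=1,i=14
  .#.##|#  b11=1 t=1,i=12
  .#.#.|#  b10=1 t=2,i=4
  .#..#|.  b9=0 t=0,i=5
  .#...|#  b8=1 t=0,i=11
  ..###|#  b7=1 t=2,i=10
  ..##.|.  b6=0 t=0,i=1
  ..#.#|#  b5=1 t=1,i=11
  ..#..|.  b4=0 t=1,i=2
  ...##|.  b3=0 t=0,i=0
  ...#.|#  b2=1 t=1,i=1
  ....#|.  b1=0 t=0,i=15
  .....|#  b0=1 t=0,i=13
  bits 00110010000001101011110110100101 = 839302565

839302565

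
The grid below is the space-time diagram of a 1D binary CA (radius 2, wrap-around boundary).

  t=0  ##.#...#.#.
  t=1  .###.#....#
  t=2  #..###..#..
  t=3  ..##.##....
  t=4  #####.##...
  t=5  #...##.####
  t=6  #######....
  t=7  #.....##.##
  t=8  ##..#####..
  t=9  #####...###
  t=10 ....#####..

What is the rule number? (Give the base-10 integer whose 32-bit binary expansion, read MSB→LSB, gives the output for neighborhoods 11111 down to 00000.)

1058683082

  ##### -> .   bit 31 = 0  t=4,i=2
  ####. -> .   bit 30 = 0  t=4,i=3
  ###.# -> #   bit 29 = 1  t=1,i=3
  ###.. -> #   bit 28 = 1  t=2,i=5
  ##.## -> #   bit 27 = 1  t=3,i=4
  ##.#. -> #   bit 26 = 1  t=0,i=2
  ##..# -> #   bit 25 = 1  t=2,i=6
  ##... -> #   bit 24 = 1  t=3,i=7
  #.### -> .   bit 23 = 0  t=1,i=1
  #.##. -> .   bit 22 = 0  t=0,i=0
  #.#.# -> .   bit 21 = 0  t=0,i=9
  #.#.. -> #   bit 20 = 1  t=0,i=3
  #..## -> #   bit 19 = 1  t=2,i=2
  #..#. -> .   bit 18 = 0  t=2,i=7
  #...# -> #   bit 17 = 1  t=0,i=5
  #.... -> .   bit 16 = 0  t=1,i=7
  .#### -> .   bit 15 = 0  t=4,i=1
  .###. -> .   bit 14 = 0  t=1,i=2
  .##.# -> #   bit 13 = 1  t=0,i=1
  .##.. -> #   bit 12 = 1  t=3,i=6
  .#.## -> #   bit 11 = 1  t=0,i=10
  .#.#. -> .   bit 10 = 0  t=0,i=8
  .#..# -> .   bit 9 = 0  t=2,i=1
  .#... -> .   bit 8 = 0  t=0,i=4
  ..### -> #   bit 7 = 1  t=2,i=3
  ..##. -> #   bit 6 = 1  t=3,i=2
  ..#.# -> .   bit 5 = 0  t=0,i=7
  ..#.. -> .   bit 4 = 0  t=2,i=0
  ...## -> #   bit 3 = 1  t=3,i=1
  ...#. -> .   bit 2 = 0  t=0,i=6
  ....# -> #   bit 1 = 1  t=1,i=8
  ..... -> .   bit 0 = 0  t=3,i=9
  bits 00111111000110100011100011001010 = 1058683082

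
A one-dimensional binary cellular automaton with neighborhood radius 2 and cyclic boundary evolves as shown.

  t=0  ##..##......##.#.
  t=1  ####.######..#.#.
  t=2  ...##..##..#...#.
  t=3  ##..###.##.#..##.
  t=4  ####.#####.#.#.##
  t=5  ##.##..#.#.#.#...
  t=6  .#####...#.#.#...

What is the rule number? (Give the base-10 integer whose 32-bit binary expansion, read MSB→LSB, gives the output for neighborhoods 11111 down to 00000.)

2876862487

  [31] ##### => #  t=1,i=7
  [30] ####. => .  t=1,i=2
  [29] ###.# => #  t=1,i=3
  [28] ###.. => .  t=1,i=10
  [27] ##.## => #  t=1,i=4
  [26] ##.#. => .  t=0,i=14
  [25] ##..# => #  t=0,i=2
  [24] ##... => #  t=0,i=6
  [23] #.### => .  t=1,i=0
  [22] #.##. => #  t=0,i=0
  [21] #.#.# => #  t=0,i=15
  [20] #.#.. => #  t=3,i=11
  [19] #..## => #  t=0,i=3
  [18] #..#. => .  t=1,i=12
  [17] #...# => .  t=2,i=13
  [16] #.... => #  t=0,i=7
  [15] .#### => .  t=1,i=1
  [14] .###. => #  t=3,i=5
  [13] .##.# => #  t=0,i=13
  [12] .##.. => #  t=0,i=1
  [11] .#.## => .  t=0,i=16
  [10] .#.#. => .  t=1,i=14
  [9] .#..# => .  t=3,i=12
  [8] .#... => .  t=2,i=12
  [7] ..### => .  t=3,i=4
  [6] ..##. => .  t=0,i=4
  [5] ..#.# => .  t=1,i=13
  [4] ..#.. => #  t=2,i=11
  [3] ...## => .  t=0,i=11
  [2] ...#. => #  t=2,i=14
  [1] ....# => #  t=0,i=10
  [0] ..... => #  t=0,i=8
  bits 10101011011110010111000000010111 = 2876862487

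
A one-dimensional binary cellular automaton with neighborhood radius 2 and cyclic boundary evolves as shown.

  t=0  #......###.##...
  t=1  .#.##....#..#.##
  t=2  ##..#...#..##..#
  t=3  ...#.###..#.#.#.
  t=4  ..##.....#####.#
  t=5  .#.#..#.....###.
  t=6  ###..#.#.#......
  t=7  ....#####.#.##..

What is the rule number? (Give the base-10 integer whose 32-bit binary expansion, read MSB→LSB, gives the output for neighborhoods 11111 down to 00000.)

  ##### -> .   bit 31 = 0  t=4,i=11
  ####. -> #   bit 30 = 1  t=4,i=12
  ###.# -> #   bit 29 = 1  t=0,i=9
  ###.. -> .   bit 28 = 0  t=2,i=1
  ##.## -> .   bit 27 = 0  t=0,i=10
  ##.#. -> #   bit 26 = 1  t=1,i=0
  ##..# -> .   bit 25 = 0  t=2,i=2
  ##... -> .   bit 24 = 0  t=0,i=13
  #.### -> .   bit 23 = 0  t=3,i=5
  #.##. -> .   bit 22 = 0  t=0,i=11
  #.#.# -> #   bit 21 = 1  t=1,i=1
  #.#.. -> .   bit 20 = 0  t=3,i=14
  #..## -> #   bit 19 = 1  t=2,i=10
  #..#. -> #   bit 18 = 1  t=1,i=11
  #...# -> #   bit 17 = 1  t=0,i=14
  #.... -> .   bit 16 = 0  t=0,i=2
  .#### -> .   bit 15 = 0  t=4,i=10
  .###. -> .   bit 14 = 0  t=0,i=8
  .##.# -> #   bit 13 = 1  t=1,i=15
  .##.. -> #   bit 12 = 1  t=0,i=12
  .#.## -> .   bit 11 = 0  t=1,i=2
  .#.#. -> #   bit 10 = 1  t=3,i=11
  .#..# -> .   bit 9 = 0  t=1,i=10
  .#... -> #   bit 8 = 1  t=0,i=1
  ..### -> .   bit 7 = 0  t=0,i=7
  ..##. -> .   bit 6 = 0  t=2,i=11
  ..#.# -> #   bit 5 = 1  t=1,i=12
  ..#.. -> .   bit 4 = 0  t=0,i=0
  ...## -> .   bit 3 = 0  t=0,i=6
  ...#. -> #   bit 2 = 1  t=0,i=15
  ....# -> .   bit 1 = 0  t=0,i=5
  ..... -> #   bit 0 = 1  t=0,i=3
  bits 01100100001011100011010100100101 = 1680749861

1680749861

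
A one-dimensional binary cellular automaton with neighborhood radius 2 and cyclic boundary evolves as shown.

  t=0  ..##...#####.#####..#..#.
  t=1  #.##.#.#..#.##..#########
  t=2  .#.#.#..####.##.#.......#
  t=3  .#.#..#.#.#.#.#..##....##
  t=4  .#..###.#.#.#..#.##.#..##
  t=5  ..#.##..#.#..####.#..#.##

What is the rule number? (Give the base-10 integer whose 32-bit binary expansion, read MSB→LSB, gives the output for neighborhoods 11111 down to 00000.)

1520925684

  nb #####: next=.  (t=0,i=9, bit31=0)
  nb ####.: next=#  (t=0,i=10, bit30=1)
  nb ###.#: next=.  (t=0,i=11, bit29=0)
  nb ###..: next=#  (t=0,i=17, bit28=1)
  nb ##.##: next=#  (t=0,i=12, bit27=1)
  nb ##.#.: next=.  (t=1,i=4, bit26=0)
  nb ##..#: next=#  (t=0,i=18, bit25=1)
  nb ##...: next=.  (t=0,i=4, bit24=0)
  nb #.###: next=#  (t=0,i=13, bit23=1)
  nb #.##.: next=.  (t=1,i=2, bit22=0)
  nb #.#.#: next=#  (t=1,i=5, bit21=1)
  nb #.#..: next=.  (t=1,i=7, bit20=0)
  nb #..##: next=.  (t=1,i=15, bit19=0)
  nb #..#.: next=#  (t=0,i=19, bit18=1)
  nb #...#: next=#  (t=0,i=0, bit17=1)
  nb #....: next=#  (t=2,i=18, bit16=1)
  nb .####: next=.  (t=0,i=8, bit15=0)
  nb .###.: next=#  (t=4,i=5, bit14=1)
  nb .##.#: next=#  (t=1,i=3, bit13=1)
  nb .##..: next=#  (t=0,i=3, bit12=1)
  nb .#.##: next=#  (t=1,i=11, bit11=1)
  nb .#.#.: next=.  (t=1,i=6, bit10=0)
  nb .#..#: next=#  (t=0,i=21, bit9=1)
  nb .#...: next=#  (t=0,i=24, bit8=1)
  nb ..###: next=#  (t=0,i=7, bit7=1)
  nb ..##.: next=#  (t=0,i=2, bit6=1)
  nb ..#.#: next=#  (t=1,i=10, bit5=1)
  nb ..#..: next=#  (t=0,i=20, bit4=1)
  nb ...##: next=.  (t=0,i=1, bit3=0)
  nb ...#.: next=#  (t=2,i=23, bit2=1)
  nb ....#: next=.  (t=2,i=22, bit1=0)
  nb .....: next=.  (t=2,i=19, bit0=0)
  bits 01011010101001110111101111110100 = 1520925684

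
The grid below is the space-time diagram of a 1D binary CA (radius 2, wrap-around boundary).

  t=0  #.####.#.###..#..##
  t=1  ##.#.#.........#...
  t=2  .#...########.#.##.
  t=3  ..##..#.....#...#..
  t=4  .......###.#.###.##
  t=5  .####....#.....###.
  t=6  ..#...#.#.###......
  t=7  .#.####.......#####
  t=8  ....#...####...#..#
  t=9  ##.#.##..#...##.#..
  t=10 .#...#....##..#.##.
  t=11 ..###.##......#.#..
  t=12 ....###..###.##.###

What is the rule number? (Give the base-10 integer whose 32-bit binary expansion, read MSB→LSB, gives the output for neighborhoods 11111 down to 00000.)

  nb #####: next=.  (t=2,i=7, bit31=0)
  nb ####.: next=.  (t=0,i=4, bit30=0)
  nb ###.#: next=#  (t=0,i=0, bit29=1)
  nb ###..: next=.  (t=0,i=11, bit28=0)
  nb ##.##: next=#  (t=0,i=1, bit27=1)
  nb ##.#.: next=.  (t=0,i=6, bit26=0)
  nb ##..#: next=.  (t=0,i=12, bit25=0)
  nb ##...: next=.  (t=4,i=0, bit24=0)
  nb #.###: next=.  (t=0,i=2, bit23=0)
  nb #.##.: next=#  (t=2,i=16, bit22=1)
  nb #.#.#: next=.  (t=0,i=7, bit21=0)
  nb #.#..: next=#  (t=1,i=5, bit20=1)
  nb #..##: next=.  (t=0,i=16, bit19=0)
  nb #..#.: next=.  (t=0,i=13, bit18=0)
  nb #...#: next=#  (t=1,i=17, bit17=1)
  nb #....: next=#  (t=1,i=7, bit16=1)
  nb .####: next=#  (t=0,i=3, bit15=1)
  nb .###.: next=.  (t=0,i=10, bit14=0)
  nb .##.#: next=#  (t=1,i=1, bit13=1)
  nb .##..: next=.  (t=2,i=17, bit12=0)
  nb .#.##: next=.  (t=0,i=8, bit11=0)
  nb .#.#.: next=.  (t=1,i=4, bit10=0)
  nb .#..#: next=#  (t=0,i=15, bit9=1)
  nb .#...: next=#  (t=1,i=6, bit8=1)
  nb ..###: next=.  (t=0,i=17, bit7=0)
  nb ..##.: next=.  (t=1,i=0, bit6=0)
  nb ..#.#: next=#  (t=6,i=6, bit5=1)
  nb ..#..: next=.  (t=0,i=14, bit4=0)
  nb ...##: next=.  (t=1,i=18, bit3=0)
  nb ...#.: next=#  (t=1,i=14, bit2=1)
  nb ....#: next=.  (t=1,i=13, bit1=0)
  nb .....: next=#  (t=1,i=8, bit0=1)
  bits 00101000010100111010001100100101 = 676569893

676569893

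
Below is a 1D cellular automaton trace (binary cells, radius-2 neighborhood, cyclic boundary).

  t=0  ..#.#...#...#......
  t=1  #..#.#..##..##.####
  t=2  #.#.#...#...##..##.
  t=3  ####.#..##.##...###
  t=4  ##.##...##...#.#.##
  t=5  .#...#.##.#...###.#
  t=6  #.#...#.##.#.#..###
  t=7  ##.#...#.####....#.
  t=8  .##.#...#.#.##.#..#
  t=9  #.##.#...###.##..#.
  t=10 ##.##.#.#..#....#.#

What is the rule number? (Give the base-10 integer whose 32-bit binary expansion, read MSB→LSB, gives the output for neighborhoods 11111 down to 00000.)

3039079771

  ##### -> #   bit 31 = 1  t=1,i=17
  ####. -> .   bit 30 = 0  t=1,i=18
  ###.# -> #   bit 29 = 1  t=3,i=3
  ###.. -> #   bit 28 = 1  t=1,i=0
  ##.## -> .   bit 27 = 0  t=1,i=14
  ##.#. -> #   bit 26 = 1  t=2,i=18
  ##..# -> .   bit 25 = 0  t=1,i=1
  ##... -> #   bit 24 = 1  t=3,i=13
  #.### -> .   bit 23 = 0  t=1,i=15
  #.##. -> .   bit 22 = 0  t=3,i=11
  #.#.# -> #   bit 21 = 1  t=2,i=0
  #.#.. -> .   bit 20 = 0  t=0,i=4
  #..## -> .   bit 19 = 0  t=1,i=7
  #..#. -> #   bit 18 = 1  t=1,i=2
  #...# -> .   bit 17 = 0  t=0,i=6
  #.... -> .   bit 16 = 0  t=0,i=14
  .#### -> #   bit 15 = 1  t=1,i=16
  .###. -> .   bit 14 = 0  t=5,i=15
  .##.# -> #   bit 13 = 1  t=1,i=13
  .##.. -> .   bit 12 = 0  t=1,i=9
  .#.## -> #   bit 11 = 1  t=4,i=16
  .#.#. -> #   bit 10 = 1  t=0,i=3
  .#..# -> .   bit 9 = 0  t=1,i=6
  .#... -> #   bit 8 = 1  t=0,i=5
  ..### -> .   bit 7 = 0  t=3,i=16
  ..##. -> #   bit 6 = 1  t=1,i=8
  ..#.# -> .   bit 5 = 0  t=0,i=2
  ..#.. -> #   bit 4 = 1  t=0,i=8
  ...## -> #   bit 3 = 1  t=2,i=11
  ...#. -> .   bit 2 = 0  t=0,i=1
  ....# -> #   bit 1 = 1  t=0,i=0
  ..... -> #   bit 0 = 1  t=0,i=15
  bits 10110101001001001010110101011011 = 3039079771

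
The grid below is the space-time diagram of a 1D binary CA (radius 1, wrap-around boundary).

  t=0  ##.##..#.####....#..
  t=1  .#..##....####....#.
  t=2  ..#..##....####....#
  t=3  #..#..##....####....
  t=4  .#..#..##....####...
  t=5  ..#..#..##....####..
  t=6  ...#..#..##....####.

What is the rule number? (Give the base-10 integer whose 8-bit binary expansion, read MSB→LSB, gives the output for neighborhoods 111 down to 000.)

  nb ###: next=#  (t=0,i=10, bit7=1)
  nb ##.: next=#  (t=0,i=1, bit6=1)
  nb #.#: next=.  (t=0,i=2, bit5=0)
  nb #..: next=#  (t=0,i=5, bit4=1)
  nb .##: next=.  (t=0,i=0, bit3=0)
  nb .#.: next=.  (t=0,i=7, bit2=0)
  nb ..#: next=.  (t=0,i=6, bit1=0)
  nb ...: next=.  (t=0,i=14, bit0=0)
  bits 11010000 = 208

208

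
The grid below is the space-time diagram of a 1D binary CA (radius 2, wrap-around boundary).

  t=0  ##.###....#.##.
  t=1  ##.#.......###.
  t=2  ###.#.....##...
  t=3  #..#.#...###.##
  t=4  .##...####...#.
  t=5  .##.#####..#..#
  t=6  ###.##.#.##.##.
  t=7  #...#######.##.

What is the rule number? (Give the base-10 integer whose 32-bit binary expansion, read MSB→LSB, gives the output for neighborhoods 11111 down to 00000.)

  [31] ##### => .  t=5,i=6
  [30] ####. => #  t=4,i=8
  [29] ###.# => .  t=1,i=13
  [28] ###.. => .  t=0,i=5
  [27] ##.## => .  t=0,i=2
  [26] ##.#. => #  t=1,i=2
  [25] ##..# => #  t=3,i=1
  [24] ##... => .  t=0,i=6
  [23] #.### => #  t=0,i=3
  [22] #.##. => #  t=0,i=0
  [21] #.#.# => #  t=6,i=7
  [20] #.#.. => .  t=1,i=3
  [19] #..## => .  t=4,i=0
  [18] #..#. => #  t=3,i=2
  [17] #...# => #  t=2,i=13
  [16] #.... => .  t=0,i=7
  [15] .#### => #  t=4,i=7
  [14] .###. => .  t=0,i=4
  [13] .##.# => #  t=0,i=1
  [12] .##.. => #  t=2,i=11
  [11] .#.## => #  t=0,i=11
  [10] .#.#. => .  t=3,i=4
  [9] .#..# => #  t=4,i=14
  [8] .#... => #  t=1,i=4
  [7] ..### => #  t=1,i=11
  [6] ..##. => #  t=2,i=10
  [5] ..#.# => .  t=0,i=10
  [4] ..#.. => .  t=4,i=13
  [3] ...## => #  t=1,i=10
  [2] ...#. => .  t=0,i=9
  [1] ....# => .  t=0,i=8
  [0] ..... => .  t=1,i=6
  bits 01000110111001101011101111001000 = 1189526472

1189526472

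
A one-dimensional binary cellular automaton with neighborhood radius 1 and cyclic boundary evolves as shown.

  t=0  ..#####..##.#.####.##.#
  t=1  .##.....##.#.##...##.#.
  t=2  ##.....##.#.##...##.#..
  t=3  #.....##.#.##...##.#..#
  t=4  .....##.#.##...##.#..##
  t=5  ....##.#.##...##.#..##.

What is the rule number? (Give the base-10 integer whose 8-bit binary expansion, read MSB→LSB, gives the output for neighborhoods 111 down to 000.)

  ###|.  b7=0 t=0,i=3
  ##.|.  b6=0 t=0,i=6
  #.#|#  b5=1 t=0,i=11
  #..|.  b4=0 t=0,i=0
  .##|#  b3=1 t=0,i=2
  .#.|.  b2=0 t=0,i=12
  ..#|#  b1=1 t=0,i=1
  ...|.  b0=0 t=1,i=4
  bits 00101010 = 42

42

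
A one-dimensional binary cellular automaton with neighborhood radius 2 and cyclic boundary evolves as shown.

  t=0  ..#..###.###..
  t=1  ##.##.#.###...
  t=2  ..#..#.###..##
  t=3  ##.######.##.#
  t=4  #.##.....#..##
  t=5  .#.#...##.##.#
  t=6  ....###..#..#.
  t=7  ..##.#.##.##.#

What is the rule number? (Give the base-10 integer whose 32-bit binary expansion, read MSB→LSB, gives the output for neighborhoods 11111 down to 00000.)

244210478

  nb #####: next=.  (t=3,i=5, bit31=0)
  nb ####.: next=.  (t=3,i=7, bit30=0)
  nb ###.#: next=.  (t=0,i=7, bit29=0)
  nb ###..: next=.  (t=0,i=11, bit28=0)
  nb ##.##: next=#  (t=0,i=8, bit27=1)
  nb ##.#.: next=#  (t=1,i=5, bit26=1)
  nb ##..#: next=#  (t=2,i=0, bit25=1)
  nb ##...: next=.  (t=0,i=12, bit24=0)
  nb #.###: next=#  (t=0,i=9, bit23=1)
  nb #.##.: next=.  (t=1,i=3, bit22=0)
  nb #.#.#: next=.  (t=1,i=6, bit21=0)
  nb #.#..: next=.  (t=5,i=3, bit20=0)
  nb #..##: next=#  (t=0,i=4, bit19=1)
  nb #..#.: next=#  (t=2,i=1, bit18=1)
  nb #...#: next=#  (t=1,i=12, bit17=1)
  nb #....: next=.  (t=0,i=13, bit16=0)
  nb .####: next=.  (t=3,i=4, bit15=0)
  nb .###.: next=#  (t=0,i=6, bit14=1)
  nb .##.#: next=.  (t=1,i=1, bit13=0)
  nb .##..: next=#  (t=2,i=13, bit12=1)
  nb .#.##: next=#  (t=1,i=7, bit11=1)
  nb .#.#.: next=.  (t=5,i=0, bit10=0)
  nb .#..#: next=#  (t=0,i=3, bit9=1)
  nb .#...: next=#  (t=5,i=4, bit8=1)
  nb ..###: next=.  (t=0,i=5, bit7=0)
  nb ..##.: next=.  (t=1,i=0, bit6=0)
  nb ..#.#: next=#  (t=2,i=5, bit5=1)
  nb ..#..: next=.  (t=0,i=2, bit4=0)
  nb ...##: next=#  (t=1,i=13, bit3=1)
  nb ...#.: next=#  (t=0,i=1, bit2=1)
  nb ....#: next=#  (t=0,i=0, bit1=1)
  nb .....: next=.  (t=4,i=6, bit0=0)
  bits 00001110100011100101101100101110 = 244210478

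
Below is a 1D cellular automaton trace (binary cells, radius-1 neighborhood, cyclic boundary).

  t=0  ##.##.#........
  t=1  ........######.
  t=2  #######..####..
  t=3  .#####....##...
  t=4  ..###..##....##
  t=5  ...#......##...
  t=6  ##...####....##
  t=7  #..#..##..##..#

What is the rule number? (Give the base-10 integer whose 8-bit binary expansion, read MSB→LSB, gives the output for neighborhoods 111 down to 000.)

  [7] ### => #  t=1,i=9
  [6] ##. => .  t=0,i=1
  [5] #.# => .  t=0,i=2
  [4] #.. => .  t=0,i=7
  [3] .## => .  t=0,i=0
  [2] .#. => .  t=0,i=6
  [1] ..# => .  t=0,i=14
  [0] ... => #  t=0,i=8
  bits 10000001 = 129

129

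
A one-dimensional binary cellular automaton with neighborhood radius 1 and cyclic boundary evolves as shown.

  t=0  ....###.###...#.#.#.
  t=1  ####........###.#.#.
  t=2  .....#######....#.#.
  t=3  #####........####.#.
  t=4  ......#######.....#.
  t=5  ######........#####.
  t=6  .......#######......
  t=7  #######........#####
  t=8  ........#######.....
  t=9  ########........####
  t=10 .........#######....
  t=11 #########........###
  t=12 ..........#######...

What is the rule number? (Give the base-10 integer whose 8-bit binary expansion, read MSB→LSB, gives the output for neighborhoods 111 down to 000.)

7

  ### -> .   bit 7 = 0  t=0,i=5
  ##. -> .   bit 6 = 0  t=0,i=6
  #.# -> .   bit 5 = 0  t=0,i=7
  #.. -> .   bit 4 = 0  t=0,i=11
  .## -> .   bit 3 = 0  t=0,i=4
  .#. -> #   bit 2 = 1  t=0,i=14
  ..# -> #   bit 1 = 1  t=0,i=3
  ... -> #   bit 0 = 1  t=0,i=0
  bits 00000111 = 7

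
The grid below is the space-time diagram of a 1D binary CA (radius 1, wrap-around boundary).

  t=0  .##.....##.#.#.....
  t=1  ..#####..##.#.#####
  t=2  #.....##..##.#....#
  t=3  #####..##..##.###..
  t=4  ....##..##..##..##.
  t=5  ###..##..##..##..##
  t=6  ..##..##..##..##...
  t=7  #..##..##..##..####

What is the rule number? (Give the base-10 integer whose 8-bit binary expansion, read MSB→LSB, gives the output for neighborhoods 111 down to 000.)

113

  [7] ### => .  t=1,i=3
  [6] ##. => #  t=0,i=2
  [5] #.# => #  t=0,i=10
  [4] #.. => #  t=0,i=3
  [3] .## => .  t=0,i=1
  [2] .#. => .  t=0,i=11
  [1] ..# => .  t=0,i=0
  [0] ... => #  t=0,i=4
  bits 01110001 = 113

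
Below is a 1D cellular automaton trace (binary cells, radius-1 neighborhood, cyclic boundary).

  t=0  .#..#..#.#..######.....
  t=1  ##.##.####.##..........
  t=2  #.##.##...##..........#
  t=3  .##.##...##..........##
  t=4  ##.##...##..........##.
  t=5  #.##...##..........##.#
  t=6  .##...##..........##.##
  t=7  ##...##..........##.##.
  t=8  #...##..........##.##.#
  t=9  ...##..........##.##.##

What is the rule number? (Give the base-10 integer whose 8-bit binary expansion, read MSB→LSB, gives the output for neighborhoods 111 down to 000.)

  ###|.  b7=0 t=0,i=13
  ##.|.  b6=0 t=0,i=17
  #.#|#  b5=1 t=0,i=8
  #..|.  b4=0 t=0,i=2
  .##|#  b3=1 t=0,i=12
  .#.|#  b2=1 t=0,i=1
  ..#|#  b1=1 t=0,i=0
  ...|.  b0=0 t=0,i=19
  bits 00101110 = 46

46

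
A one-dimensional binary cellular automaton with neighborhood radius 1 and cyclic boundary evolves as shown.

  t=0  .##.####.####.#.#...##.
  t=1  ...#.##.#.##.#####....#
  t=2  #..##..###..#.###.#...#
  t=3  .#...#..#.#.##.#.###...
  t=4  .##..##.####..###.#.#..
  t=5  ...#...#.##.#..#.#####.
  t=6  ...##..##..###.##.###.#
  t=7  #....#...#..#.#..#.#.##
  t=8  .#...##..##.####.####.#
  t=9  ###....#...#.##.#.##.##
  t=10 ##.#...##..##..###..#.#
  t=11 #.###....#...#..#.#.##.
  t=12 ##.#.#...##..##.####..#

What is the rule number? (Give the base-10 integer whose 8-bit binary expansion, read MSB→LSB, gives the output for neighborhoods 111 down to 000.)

180

  [7] ### => #  t=0,i=5
  [6] ##. => .  t=0,i=2
  [5] #.# => #  t=0,i=3
  [4] #.. => #  t=0,i=17
  [3] .## => .  t=0,i=1
  [2] .#. => #  t=0,i=14
  [1] ..# => .  t=0,i=0
  [0] ... => .  t=0,i=18
  bits 10110100 = 180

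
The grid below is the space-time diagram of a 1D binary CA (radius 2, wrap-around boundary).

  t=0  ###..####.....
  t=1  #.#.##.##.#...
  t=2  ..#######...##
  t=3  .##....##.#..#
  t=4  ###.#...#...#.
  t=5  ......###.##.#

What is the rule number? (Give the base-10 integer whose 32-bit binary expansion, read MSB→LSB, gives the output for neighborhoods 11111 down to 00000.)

  ##### -> .   bit 31 = 0  t=2,i=4
  ####. -> #   bit 30 = 1  t=0,i=7
  ###.# -> .   bit 29 = 0  t=4,i=2
  ###.. -> #   bit 28 = 1  t=0,i=2
  ##.## -> #   bit 27 = 1  t=1,i=6
  ##.#. -> .   bit 26 = 0  t=1,i=9
  ##..# -> .   bit 25 = 0  t=0,i=3
  ##... -> .   bit 24 = 0  t=0,i=9
  #.### -> .   bit 23 = 0  t=4,i=0
  #.##. -> #   bit 22 = 1  t=1,i=4
  #.#.# -> #   bit 21 = 1  t=1,i=2
  #.#.. -> .   bit 20 = 0  t=1,i=10
  #..## -> #   bit 19 = 1  t=0,i=4
  #..#. -> #   bit 18 = 1  t=3,i=12
  #...# -> #   bit 17 = 1  t=1,i=12
  #.... -> #   bit 16 = 1  t=0,i=10
  .#### -> .   bit 15 = 0  t=0,i=6
  .###. -> .   bit 14 = 0  t=0,i=1
  .##.# -> #   bit 13 = 1  t=1,i=5
  .##.. -> #   bit 12 = 1  t=2,i=13
  .#.## -> #   bit 11 = 1  t=1,i=3
  .#.#. -> .   bit 10 = 0  t=1,i=1
  .#..# -> .   bit 9 = 0  t=3,i=11
  .#... -> .   bit 8 = 0  t=1,i=11
  ..### -> #   bit 7 = 1  t=0,i=0
  ..##. -> .   bit 6 = 0  t=2,i=12
  ..#.# -> .   bit 5 = 0  t=1,i=0
  ..#.. -> #   bit 4 = 1  t=4,i=8
  ...## -> .   bit 3 = 0  t=0,i=13
  ...#. -> #   bit 2 = 1  t=1,i=13
  ....# -> .   bit 1 = 0  t=0,i=12
  ..... -> .   bit 0 = 0  t=0,i=11
  bits 01011000011011110011100010010100 = 1483683988

1483683988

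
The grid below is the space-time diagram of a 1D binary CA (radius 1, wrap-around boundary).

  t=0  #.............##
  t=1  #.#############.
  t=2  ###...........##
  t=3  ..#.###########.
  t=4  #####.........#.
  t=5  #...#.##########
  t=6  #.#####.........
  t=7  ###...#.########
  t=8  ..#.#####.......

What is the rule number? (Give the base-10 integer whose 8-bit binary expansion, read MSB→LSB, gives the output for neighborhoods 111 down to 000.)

  ###|.  b7=0 t=0,i=15
  ##.|#  b6=1 t=0,i=0
  #.#|#  b5=1 t=1,i=1
  #..|.  b4=0 t=0,i=1
  .##|#  b3=1 t=0,i=14
  .#.|#  b2=1 t=1,i=0
  ..#|#  b1=1 t=0,i=13
  ...|#  b0=1 t=0,i=2
  bits 01101111 = 111

111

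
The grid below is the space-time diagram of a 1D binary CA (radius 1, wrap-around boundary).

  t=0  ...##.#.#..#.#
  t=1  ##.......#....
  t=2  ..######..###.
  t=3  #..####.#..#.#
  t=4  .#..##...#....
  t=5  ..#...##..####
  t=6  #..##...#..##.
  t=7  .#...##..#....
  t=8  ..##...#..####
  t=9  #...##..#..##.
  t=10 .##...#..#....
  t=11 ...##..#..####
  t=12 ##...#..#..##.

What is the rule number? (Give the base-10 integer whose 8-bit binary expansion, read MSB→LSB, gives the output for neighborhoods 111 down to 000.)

145

  ###|#  b7=1 t=2,i=3
  ##.|.  b6=0 t=0,i=4
  #.#|.  b5=0 t=0,i=5
  #..|#  b4=1 t=0,i=0
  .##|.  b3=0 t=0,i=3
  .#.|.  b2=0 t=0,i=6
  ..#|.  b1=0 t=0,i=2
  ...|#  b0=1 t=0,i=1
  bits 10010001 = 145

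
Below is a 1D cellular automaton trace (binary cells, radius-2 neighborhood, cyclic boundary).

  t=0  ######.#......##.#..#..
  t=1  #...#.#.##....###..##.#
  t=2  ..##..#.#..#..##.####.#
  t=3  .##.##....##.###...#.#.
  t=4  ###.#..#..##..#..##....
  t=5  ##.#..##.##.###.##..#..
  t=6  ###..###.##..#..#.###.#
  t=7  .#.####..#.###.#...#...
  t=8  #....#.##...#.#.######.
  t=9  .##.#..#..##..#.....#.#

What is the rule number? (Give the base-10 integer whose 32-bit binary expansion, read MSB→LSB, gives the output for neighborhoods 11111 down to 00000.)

  nb #####: next=.  (t=0,i=2, bit31=0)
  nb ####.: next=#  (t=0,i=4, bit30=1)
  nb ###.#: next=.  (t=0,i=5, bit29=0)
  nb ###..: next=.  (t=1,i=16, bit28=0)
  nb ##.##: next=.  (t=1,i=21, bit27=0)
  nb ##.#.: next=#  (t=0,i=6, bit26=1)
  nb ##..#: next=#  (t=1,i=17, bit25=1)
  nb ##...: next=.  (t=1,i=1, bit24=0)
  nb #.###: next=.  (t=2,i=17, bit23=0)
  nb #.##.: next=#  (t=1,i=8, bit22=1)
  nb #.#.#: next=#  (t=1,i=6, bit21=1)
  nb #.#..: next=.  (t=0,i=7, bit20=0)
  nb #..##: next=#  (t=0,i=22, bit19=1)
  nb #..#.: next=#  (t=0,i=19, bit18=1)
  nb #...#: next=#  (t=1,i=2, bit17=1)
  nb #....: next=#  (t=0,i=9, bit16=1)
  nb .####: next=.  (t=0,i=1, bit15=0)
  nb .###.: next=#  (t=1,i=15, bit14=1)
  nb .##.#: next=#  (t=0,i=15, bit13=1)
  nb .##..: next=.  (t=1,i=0, bit12=0)
  nb .#.##: next=.  (t=1,i=7, bit11=0)
  nb .#.#.: next=.  (t=1,i=5, bit10=0)
  nb .#..#: next=.  (t=0,i=18, bit9=0)
  nb .#...: next=#  (t=0,i=8, bit8=1)
  nb ..###: next=#  (t=0,i=0, bit7=1)
  nb ..##.: next=#  (t=0,i=14, bit6=1)
  nb ..#.#: next=.  (t=1,i=4, bit5=0)
  nb ..#..: next=#  (t=0,i=20, bit4=1)
  nb ...##: next=.  (t=0,i=13, bit3=0)
  nb ...#.: next=#  (t=1,i=3, bit2=1)
  nb ....#: next=.  (t=0,i=12, bit1=0)
  nb .....: next=.  (t=0,i=10, bit0=0)
  bits 01000110011011110110000111010100 = 1181704660

1181704660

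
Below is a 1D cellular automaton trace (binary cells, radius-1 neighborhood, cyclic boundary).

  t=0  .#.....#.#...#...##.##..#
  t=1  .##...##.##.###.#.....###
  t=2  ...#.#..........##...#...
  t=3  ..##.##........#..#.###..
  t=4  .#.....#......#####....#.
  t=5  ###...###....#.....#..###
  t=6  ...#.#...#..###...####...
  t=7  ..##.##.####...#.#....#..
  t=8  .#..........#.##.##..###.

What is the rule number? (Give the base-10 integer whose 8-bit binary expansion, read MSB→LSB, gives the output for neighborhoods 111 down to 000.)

  nb ###: next=.  (t=1,i=13, bit7=0)
  nb ##.: next=.  (t=0,i=18, bit6=0)
  nb #.#: next=.  (t=0,i=0, bit5=0)
  nb #..: next=#  (t=0,i=2, bit4=1)
  nb .##: next=.  (t=0,i=17, bit3=0)
  nb .#.: next=#  (t=0,i=1, bit2=1)
  nb ..#: next=#  (t=0,i=6, bit1=1)
  nb ...: next=.  (t=0,i=3, bit0=0)
  bits 00010110 = 22

22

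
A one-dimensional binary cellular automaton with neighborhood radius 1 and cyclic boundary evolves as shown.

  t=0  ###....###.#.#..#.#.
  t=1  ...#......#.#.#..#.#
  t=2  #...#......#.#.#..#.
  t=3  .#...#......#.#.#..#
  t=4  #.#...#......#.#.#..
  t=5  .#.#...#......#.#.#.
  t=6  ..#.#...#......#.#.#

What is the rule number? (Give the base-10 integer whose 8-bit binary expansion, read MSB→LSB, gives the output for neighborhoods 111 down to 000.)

48

  ###|.  b7=0 t=0,i=1
  ##.|.  b6=0 t=0,i=2
  #.#|#  b5=1 t=0,i=10
  #..|#  b4=1 t=0,i=3
  .##|.  b3=0 t=0,i=0
  .#.|.  b2=0 t=0,i=11
  ..#|.  b1=0 t=0,i=6
  ...|.  b0=0 t=0,i=4
  bits 00110000 = 48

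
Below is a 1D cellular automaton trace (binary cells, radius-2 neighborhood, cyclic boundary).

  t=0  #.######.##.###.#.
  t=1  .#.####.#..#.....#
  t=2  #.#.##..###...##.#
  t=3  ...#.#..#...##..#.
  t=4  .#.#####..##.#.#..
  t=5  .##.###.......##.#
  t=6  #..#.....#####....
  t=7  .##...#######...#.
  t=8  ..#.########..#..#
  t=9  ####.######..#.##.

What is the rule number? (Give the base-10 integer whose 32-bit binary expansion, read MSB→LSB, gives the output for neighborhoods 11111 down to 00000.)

3356925611

  ##### -> #   bit 31 = 1  t=0,i=4
  ####. -> #   bit 30 = 1  t=0,i=6
  ###.# -> .   bit 29 = 0  t=0,i=7
  ###.. -> .   bit 28 = 0  t=2,i=10
  ##.## -> #   bit 27 = 1  t=0,i=8
  ##.#. -> .   bit 26 = 0  t=0,i=15
  ##..# -> .   bit 25 = 0  t=2,i=6
  ##... -> .   bit 24 = 0  t=2,i=11
  #.### -> .   bit 23 = 0  t=0,i=2
  #.##. -> .   bit 22 = 0  t=0,i=9
  #.#.# -> .   bit 21 = 0  t=0,i=0
  #.#.. -> #   bit 20 = 1  t=1,i=8
  #..## -> .   bit 19 = 0  t=2,i=7
  #..#. -> #   bit 18 = 1  t=1,i=10
  #...# -> #   bit 17 = 1  t=2,i=12
  #.... -> .   bit 16 = 0  t=1,i=13
  .#### -> #   bit 15 = 1  t=0,i=3
  .###. -> .   bit 14 = 0  t=0,i=13
  .##.# -> .   bit 13 = 0  t=0,i=10
  .##.. -> #   bit 12 = 1  t=2,i=5
  .#.## -> #   bit 11 = 1  t=0,i=1
  .#.#. -> #   bit 10 = 1  t=0,i=17
  .#..# -> #   bit 9 = 1  t=1,i=9
  .#... -> .   bit 8 = 0  t=1,i=12
  ..### -> #   bit 7 = 1  t=2,i=8
  ..##. -> .   bit 6 = 0  t=2,i=14
  ..#.# -> #   bit 5 = 1  t=1,i=17
  ..#.. -> .   bit 4 = 0  t=1,i=11
  ...## -> #   bit 3 = 1  t=2,i=13
  ...#. -> .   bit 2 = 0  t=1,i=16
  ....# -> #   bit 1 = 1  t=1,i=15
  ..... -> #   bit 0 = 1  t=1,i=14
  bits 11001000000101101001111010101011 = 3356925611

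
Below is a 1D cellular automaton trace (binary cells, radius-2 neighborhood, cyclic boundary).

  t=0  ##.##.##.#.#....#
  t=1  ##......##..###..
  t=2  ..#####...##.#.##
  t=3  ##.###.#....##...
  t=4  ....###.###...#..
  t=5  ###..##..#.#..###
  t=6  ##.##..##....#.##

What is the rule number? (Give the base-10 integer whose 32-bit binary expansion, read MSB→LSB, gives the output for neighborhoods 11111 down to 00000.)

  nb #####: next=#  (t=2,i=4, bit31=1)
  nb ####.: next=#  (t=2,i=5, bit30=1)
  nb ###.#: next=#  (t=0,i=1, bit29=1)
  nb ###..: next=.  (t=1,i=14, bit28=0)
  nb ##.##: next=.  (t=0,i=2, bit27=0)
  nb ##.#.: next=#  (t=0,i=8, bit26=1)
  nb ##..#: next=#  (t=1,i=10, bit25=1)
  nb ##...: next=#  (t=1,i=2, bit24=1)
  nb #.###: next=.  (t=3,i=3, bit23=0)
  nb #.##.: next=.  (t=0,i=3, bit22=0)
  nb #.#.#: next=#  (t=0,i=9, bit21=1)
  nb #.#..: next=.  (t=0,i=11, bit20=0)
  nb #..##: next=#  (t=1,i=11, bit19=1)
  nb #..#.: next=#  (t=5,i=8, bit18=1)
  nb #...#: next=.  (t=2,i=8, bit17=0)
  nb #....: next=#  (t=0,i=13, bit16=1)
  nb .####: next=#  (t=2,i=3, bit15=1)
  nb .###.: next=#  (t=0,i=0, bit14=1)
  nb .##.#: next=.  (t=0,i=4, bit13=0)
  nb .##..: next=.  (t=1,i=1, bit12=0)
  nb .#.##: next=.  (t=2,i=14, bit11=0)
  nb .#.#.: next=.  (t=0,i=10, bit10=0)
  nb .#..#: next=.  (t=5,i=12, bit9=0)
  nb .#...: next=#  (t=0,i=12, bit8=1)
  nb ..###: next=.  (t=0,i=16, bit7=0)
  nb ..##.: next=.  (t=1,i=0, bit6=0)
  nb ..#.#: next=.  (t=5,i=9, bit5=0)
  nb ..#..: next=#  (t=4,i=14, bit4=1)
  nb ...##: next=.  (t=0,i=15, bit3=0)
  nb ...#.: next=.  (t=4,i=13, bit2=0)
  nb ....#: next=#  (t=0,i=14, bit1=1)
  nb .....: next=#  (t=1,i=4, bit0=1)
  bits 11100111001011011100000100010011 = 3878535443

3878535443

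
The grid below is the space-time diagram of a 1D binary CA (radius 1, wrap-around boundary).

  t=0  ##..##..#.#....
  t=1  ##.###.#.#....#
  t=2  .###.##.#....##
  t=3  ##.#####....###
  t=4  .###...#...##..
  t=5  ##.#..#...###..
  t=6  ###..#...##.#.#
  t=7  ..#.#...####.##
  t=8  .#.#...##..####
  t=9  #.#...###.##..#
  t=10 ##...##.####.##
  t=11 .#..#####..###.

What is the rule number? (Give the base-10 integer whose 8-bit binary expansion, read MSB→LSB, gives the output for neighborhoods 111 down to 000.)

  ###|.  b7=0 t=1,i=0
  ##.|#  b6=1 t=0,i=1
  #.#|#  b5=1 t=0,i=9
  #..|.  b4=0 t=0,i=2
  .##|#  b3=1 t=0,i=0
  .#.|.  b2=0 t=0,i=8
  ..#|#  b1=1 t=0,i=3
  ...|.  b0=0 t=0,i=12
  bits 01101010 = 106

106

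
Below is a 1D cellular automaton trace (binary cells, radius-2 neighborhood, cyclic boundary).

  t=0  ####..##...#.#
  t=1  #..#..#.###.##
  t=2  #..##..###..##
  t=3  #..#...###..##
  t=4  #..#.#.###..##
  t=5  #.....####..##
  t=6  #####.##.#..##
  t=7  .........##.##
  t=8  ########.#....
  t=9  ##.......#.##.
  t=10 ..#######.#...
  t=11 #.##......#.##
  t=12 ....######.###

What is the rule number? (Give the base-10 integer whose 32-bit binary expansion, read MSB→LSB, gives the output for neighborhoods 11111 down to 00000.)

294898391

  nb #####: next=.  (t=0,i=1, bit31=0)
  nb ####.: next=.  (t=0,i=2, bit30=0)
  nb ###.#: next=.  (t=1,i=10, bit29=0)
  nb ###..: next=#  (t=0,i=3, bit28=1)
  nb ##.##: next=.  (t=1,i=11, bit27=0)
  nb ##.#.: next=.  (t=6,i=8, bit26=0)
  nb ##..#: next=.  (t=0,i=4, bit25=0)
  nb ##...: next=#  (t=0,i=8, bit24=1)
  nb #.###: next=#  (t=0,i=13, bit23=1)
  nb #.##.: next=.  (t=6,i=6, bit22=0)
  nb #.#.#: next=.  (t=4,i=5, bit21=0)
  nb #.#..: next=#  (t=6,i=9, bit20=1)
  nb #..##: next=.  (t=0,i=5, bit19=0)
  nb #..#.: next=.  (t=1,i=2, bit18=0)
  nb #...#: next=#  (t=0,i=9, bit17=1)
  nb #....: next=#  (t=5,i=2, bit16=1)
  nb .####: next=#  (t=0,i=0, bit15=1)
  nb .###.: next=#  (t=1,i=9, bit14=1)
  nb .##.#: next=.  (t=6,i=7, bit13=0)
  nb .##..: next=.  (t=0,i=7, bit12=0)
  nb .#.##: next=#  (t=0,i=12, bit11=1)
  nb .#.#.: next=.  (t=4,i=4, bit10=0)
  nb .#..#: next=#  (t=1,i=4, bit9=1)
  nb .#...: next=.  (t=3,i=4, bit8=0)
  nb ..###: next=#  (t=2,i=7, bit7=1)
  nb ..##.: next=#  (t=0,i=6, bit6=1)
  nb ..#.#: next=.  (t=0,i=11, bit5=0)
  nb ..#..: next=#  (t=1,i=3, bit4=1)
  nb ...##: next=.  (t=3,i=6, bit3=0)
  nb ...#.: next=#  (t=0,i=10, bit2=1)
  nb ....#: next=#  (t=5,i=4, bit1=1)
  nb .....: next=#  (t=5,i=3, bit0=1)
  bits 00010001100100111100101011010111 = 294898391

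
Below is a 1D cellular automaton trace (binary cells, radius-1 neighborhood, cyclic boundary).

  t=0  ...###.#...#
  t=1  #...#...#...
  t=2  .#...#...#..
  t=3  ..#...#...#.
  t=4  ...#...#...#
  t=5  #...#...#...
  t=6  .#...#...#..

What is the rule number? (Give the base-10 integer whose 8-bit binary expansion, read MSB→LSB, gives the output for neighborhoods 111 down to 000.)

  nb ###: next=#  (t=0,i=4, bit7=1)
  nb ##.: next=.  (t=0,i=5, bit6=0)
  nb #.#: next=.  (t=0,i=6, bit5=0)
  nb #..: next=#  (t=0,i=0, bit4=1)
  nb .##: next=.  (t=0,i=3, bit3=0)
  nb .#.: next=.  (t=0,i=7, bit2=0)
  nb ..#: next=.  (t=0,i=2, bit1=0)
  nb ...: next=.  (t=0,i=1, bit0=0)
  bits 10010000 = 144

144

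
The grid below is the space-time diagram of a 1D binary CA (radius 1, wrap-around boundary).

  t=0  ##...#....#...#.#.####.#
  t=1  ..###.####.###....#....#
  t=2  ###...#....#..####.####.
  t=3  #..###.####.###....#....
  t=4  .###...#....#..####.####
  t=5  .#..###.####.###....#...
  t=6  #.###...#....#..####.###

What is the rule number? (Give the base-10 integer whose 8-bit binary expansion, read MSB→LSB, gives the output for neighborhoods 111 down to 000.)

27

  ### -> .   bit 7 = 0  t=0,i=0
  ##. -> .   bit 6 = 0  t=0,i=1
  #.# -> .   bit 5 = 0  t=0,i=15
  #.. -> #   bit 4 = 1  t=0,i=2
  .## -> #   bit 3 = 1  t=0,i=18
  .#. -> .   bit 2 = 0  t=0,i=5
  ..# -> #   bit 1 = 1  t=0,i=4
  ... -> #   bit 0 = 1  t=0,i=3
  bits 00011011 = 27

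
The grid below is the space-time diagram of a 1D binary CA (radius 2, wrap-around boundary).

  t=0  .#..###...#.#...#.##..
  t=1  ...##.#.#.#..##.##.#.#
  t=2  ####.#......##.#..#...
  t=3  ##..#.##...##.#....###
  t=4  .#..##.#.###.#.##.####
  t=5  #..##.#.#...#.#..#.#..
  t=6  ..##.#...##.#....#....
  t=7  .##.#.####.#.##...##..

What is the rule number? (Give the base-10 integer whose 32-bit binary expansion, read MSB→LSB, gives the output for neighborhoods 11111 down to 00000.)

2618005992

  #####|#  b31=1 t=3,i=21
  ####.|.  b30=0 t=2,i=2
  ###.#|.  b29=0 t=2,i=3
  ###..|#  b28=1 t=0,i=6
  ##.##|#  b27=1 t=1,i=15
  ##.#.|#  b26=1 t=1,i=5
  ##..#|.  b25=0 t=3,i=2
  ##...|.  b24=0 t=0,i=7
  #.###|.  b23=0 t=4,i=9
  #.##.|.  b22=0 t=0,i=18
  #.#.#|.  b21=0 t=1,i=6
  #.#..|.  b20=0 t=0,i=12
  #..##|#  b19=1 t=0,i=3
  #..#.|.  b18=0 t=2,i=17
  #...#|#  b17=1 t=0,i=8
  #....|#  b16=1 t=2,i=7
  .####|#  b15=1 t=2,i=1
  .###.|.  b14=0 t=0,i=5
  .##.#|.  b13=0 t=1,i=4
  .##..|#  b12=1 t=0,i=19
  .#.##|#  b11=1 t=0,i=17
  .#.#.|.  b10=0 t=0,i=11
  .#..#|.  b9=0 t=0,i=2
  .#...|#  b8=1 t=0,i=13
  ..###|#  b7=1 t=0,i=4
  ..##.|#  b6=1 t=1,i=3
  ..#.#|#  b5=1 t=0,i=10
  ..#..|.  b4=0 t=0,i=1
  ...##|#  b3=1 t=1,i=2
  ...#.|.  b2=0 t=0,i=0
  ....#|.  b1=0 t=2,i=10
  .....|.  b0=0 t=2,i=8
  bits 10011100000010111001100111101000 = 2618005992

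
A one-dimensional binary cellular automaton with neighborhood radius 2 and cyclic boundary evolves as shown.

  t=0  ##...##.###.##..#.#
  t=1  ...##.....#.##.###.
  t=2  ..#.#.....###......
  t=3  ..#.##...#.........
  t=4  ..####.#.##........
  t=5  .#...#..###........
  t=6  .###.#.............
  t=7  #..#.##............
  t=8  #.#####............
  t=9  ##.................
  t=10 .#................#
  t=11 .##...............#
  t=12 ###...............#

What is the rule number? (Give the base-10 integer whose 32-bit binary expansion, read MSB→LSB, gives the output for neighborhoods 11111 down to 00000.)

542513464

  ##### -> .   bit 31 = 0  t=8,i=4
  ####. -> .   bit 30 = 0  t=4,i=4
  ###.# -> #   bit 29 = 1  t=0,i=10
  ###.. -> .   bit 28 = 0  t=0,i=1
  ##.## -> .   bit 27 = 0  t=0,i=7
  ##.#. -> .   bit 26 = 0  t=4,i=6
  ##..# -> .   bit 25 = 0  t=0,i=14
  ##... -> .   bit 24 = 0  t=0,i=2
  #.### -> .   bit 23 = 0  t=0,i=8
  #.##. -> #   bit 22 = 1  t=0,i=12
  #.#.# -> .   bit 21 = 0  t=4,i=7
  #.#.. -> #   bit 20 = 1  t=2,i=4
  #..## -> .   bit 19 = 0  t=5,i=7
  #..#. -> #   bit 18 = 1  t=0,i=15
  #...# -> #   bit 17 = 1  t=0,i=3
  #.... -> .   bit 16 = 0  t=1,i=0
  .#### -> .   bit 15 = 0  t=4,i=3
  .###. -> .   bit 14 = 0  t=0,i=0
  .##.# -> .   bit 13 = 0  t=0,i=6
  .##.. -> #   bit 12 = 1  t=0,i=13
  .#.## -> #   bit 11 = 1  t=0,i=17
  .#.#. -> .   bit 10 = 0  t=2,i=3
  .#..# -> .   bit 9 = 0  t=5,i=6
  .#... -> #   bit 8 = 1  t=2,i=5
  ..### -> .   bit 7 = 0  t=2,i=10
  ..##. -> .   bit 6 = 0  t=0,i=5
  ..#.# -> #   bit 5 = 1  t=0,i=16
  ..#.. -> #   bit 4 = 1  t=3,i=9
  ...## -> #   bit 3 = 1  t=0,i=4
  ...#. -> .   bit 2 = 0  t=1,i=9
  ....# -> .   bit 1 = 0  t=1,i=1
  ..... -> .   bit 0 = 0  t=1,i=7
  bits 00100000010101100001100100111000 = 542513464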